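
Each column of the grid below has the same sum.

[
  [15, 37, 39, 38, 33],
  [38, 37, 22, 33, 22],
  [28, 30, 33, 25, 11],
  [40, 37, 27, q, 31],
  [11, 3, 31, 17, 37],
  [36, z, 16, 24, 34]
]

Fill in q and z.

The complete columns each total 168.
Column 4 is missing 168 − 137 = 31 (since 38 + 33 + 25 + 17 + 24 = 137).
Column 2 is missing 168 − 144 = 24 (since 37 + 37 + 30 + 37 + 3 = 144).

q = 31, z = 24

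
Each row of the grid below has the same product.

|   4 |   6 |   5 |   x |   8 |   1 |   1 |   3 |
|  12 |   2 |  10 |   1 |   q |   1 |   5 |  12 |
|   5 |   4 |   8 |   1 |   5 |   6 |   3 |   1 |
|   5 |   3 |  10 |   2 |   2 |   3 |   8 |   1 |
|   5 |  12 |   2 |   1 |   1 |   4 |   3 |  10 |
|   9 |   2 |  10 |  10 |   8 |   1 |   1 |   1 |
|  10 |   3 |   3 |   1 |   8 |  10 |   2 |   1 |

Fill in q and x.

q = 1, x = 5

Rows 5 and 7 each multiply to 14400, so every row has product 14400.
Row 2: 12×2×10×1×1×5×12 = 14400, so the missing entry is 14400 ÷ 14400 = 1.
Row 1: 4×6×5×8×1×1×3 = 2880, so the missing entry is 14400 ÷ 2880 = 5.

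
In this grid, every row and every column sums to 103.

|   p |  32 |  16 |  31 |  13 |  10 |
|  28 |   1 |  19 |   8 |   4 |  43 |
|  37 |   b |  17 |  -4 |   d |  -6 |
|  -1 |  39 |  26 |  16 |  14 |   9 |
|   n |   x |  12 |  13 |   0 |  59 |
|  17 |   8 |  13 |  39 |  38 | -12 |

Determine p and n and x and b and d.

The known cells in column 5 total 69, leaving 103 − 69 = 34 for the blank.
The known cells in row 3 total 78, leaving 103 − 78 = 25 for the blank.
The known cells in row 1 total 102, leaving 103 − 102 = 1 for the blank.
The known cells in column 1 total 82, leaving 103 − 82 = 21 for the blank.
The known cells in row 5 total 105, leaving 103 − 105 = -2 for the blank.

p = 1, n = 21, x = -2, b = 25, d = 34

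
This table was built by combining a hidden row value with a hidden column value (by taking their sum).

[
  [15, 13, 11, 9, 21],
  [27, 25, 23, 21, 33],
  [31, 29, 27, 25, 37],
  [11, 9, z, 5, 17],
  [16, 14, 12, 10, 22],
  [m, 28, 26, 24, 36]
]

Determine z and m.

The difference between any two rows is the same in every column — this is an addition table with the headers hidden.
Row 4 minus row 1 is 5 − 9 = -4, so its entry in column 3 is 11 + (-4) = 7.
Row 6 minus row 1 is 24 − 9 = 15, so its entry in column 1 is 15 + 15 = 30.

z = 7, m = 30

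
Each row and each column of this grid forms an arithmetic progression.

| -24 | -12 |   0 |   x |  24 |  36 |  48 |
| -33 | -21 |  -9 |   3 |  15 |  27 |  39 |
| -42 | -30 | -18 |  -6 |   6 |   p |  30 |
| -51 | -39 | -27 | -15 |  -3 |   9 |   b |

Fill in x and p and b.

Along each row the entries change by 12 per step; down each column they change by -9.
Row 1: from -24 at column 1, stepping by 12 to column 4 gives 12.
Row 3: from -42 at column 1, stepping by 12 to column 6 gives 18.
Row 4: from -51 at column 1, stepping by 12 to column 7 gives 21.

x = 12, p = 18, b = 21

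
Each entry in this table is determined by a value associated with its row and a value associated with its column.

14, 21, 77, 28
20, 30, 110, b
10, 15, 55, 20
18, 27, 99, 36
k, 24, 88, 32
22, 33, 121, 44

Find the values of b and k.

b = 40, k = 16

Each row is a constant multiple of every other row — this is a multiplication table with the headers hidden.
Row 2 is 110/77 = 10/7 times row 1, so its entry in column 4 is 28 × 10/7 = 40.
Row 5 is 88/77 = 8/7 times row 1, so its entry in column 1 is 14 × 8/7 = 16.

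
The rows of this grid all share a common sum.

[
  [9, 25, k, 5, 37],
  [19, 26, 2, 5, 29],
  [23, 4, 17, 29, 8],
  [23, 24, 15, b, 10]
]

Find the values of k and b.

Row 2 sums to 81 and so does row 3; that's the common total.
In row 1 the known cells total 76, leaving 81 − 76 = 5.
In row 4 the known cells total 72, leaving 81 − 72 = 9.

k = 5, b = 9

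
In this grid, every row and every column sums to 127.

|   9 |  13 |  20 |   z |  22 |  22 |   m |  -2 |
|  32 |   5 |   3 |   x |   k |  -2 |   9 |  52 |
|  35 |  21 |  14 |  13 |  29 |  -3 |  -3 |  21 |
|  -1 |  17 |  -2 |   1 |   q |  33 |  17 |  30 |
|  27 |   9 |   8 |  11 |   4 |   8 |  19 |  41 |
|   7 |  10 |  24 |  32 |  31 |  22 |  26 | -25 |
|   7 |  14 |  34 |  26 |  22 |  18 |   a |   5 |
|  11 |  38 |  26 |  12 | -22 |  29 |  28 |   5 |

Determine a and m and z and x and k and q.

The known cells in row 4 total 95, leaving 127 − 95 = 32 for the blank.
The known cells in column 5 total 118, leaving 127 − 118 = 9 for the blank.
The known cells in row 7 total 126, leaving 127 − 126 = 1 for the blank.
The known cells in column 7 total 97, leaving 127 − 97 = 30 for the blank.
The known cells in row 1 total 114, leaving 127 − 114 = 13 for the blank.
The known cells in row 2 total 108, leaving 127 − 108 = 19 for the blank.

a = 1, m = 30, z = 13, x = 19, k = 9, q = 32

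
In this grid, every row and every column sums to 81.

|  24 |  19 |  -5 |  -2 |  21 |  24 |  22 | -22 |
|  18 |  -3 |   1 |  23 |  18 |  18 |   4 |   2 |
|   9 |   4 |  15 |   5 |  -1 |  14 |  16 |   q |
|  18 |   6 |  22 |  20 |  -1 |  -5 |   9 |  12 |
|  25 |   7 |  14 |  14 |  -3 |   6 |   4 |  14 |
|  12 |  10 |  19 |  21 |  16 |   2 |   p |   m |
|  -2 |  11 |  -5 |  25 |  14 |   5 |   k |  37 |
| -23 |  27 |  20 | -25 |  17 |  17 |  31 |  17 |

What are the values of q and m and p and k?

Row 7: -2 + 11 − 5 + 25 + 14 + 5 + 37 = 85, so its missing entry is 81 − 85 = -4.
Column 7: 22 + 4 + 16 + 9 + 4 − 4 + 31 = 82, so its missing entry is 81 − 82 = -1.
Row 6: 12 + 10 + 19 + 21 + 16 + 2 − 1 = 79, so its missing entry is 81 − 79 = 2.
Row 3: 9 + 4 + 15 + 5 − 1 + 14 + 16 = 62, so its missing entry is 81 − 62 = 19.

q = 19, m = 2, p = -1, k = -4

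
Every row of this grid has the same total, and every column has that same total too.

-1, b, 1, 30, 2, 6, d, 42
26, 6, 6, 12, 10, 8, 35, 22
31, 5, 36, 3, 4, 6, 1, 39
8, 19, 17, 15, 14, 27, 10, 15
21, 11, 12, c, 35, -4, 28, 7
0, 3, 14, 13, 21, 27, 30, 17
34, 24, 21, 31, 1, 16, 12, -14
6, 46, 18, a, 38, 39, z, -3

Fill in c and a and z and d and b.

Rows 2 and 3 both sum to 125, so that's the common total.
Column 2: 6 + 5 + 19 + 11 + 3 + 24 + 46 = 114, so its missing entry is 125 − 114 = 11.
Row 5: 21 + 11 + 12 + 35 − 4 + 28 + 7 = 110, so its missing entry is 125 − 110 = 15.
Row 1: -1 + 11 + 1 + 30 + 2 + 6 + 42 = 91, so its missing entry is 125 − 91 = 34.
Column 4: 30 + 12 + 3 + 15 + 15 + 13 + 31 = 119, so its missing entry is 125 − 119 = 6.
Row 8: 6 + 46 + 18 + 6 + 38 + 39 − 3 = 150, so its missing entry is 125 − 150 = -25.

c = 15, a = 6, z = -25, d = 34, b = 11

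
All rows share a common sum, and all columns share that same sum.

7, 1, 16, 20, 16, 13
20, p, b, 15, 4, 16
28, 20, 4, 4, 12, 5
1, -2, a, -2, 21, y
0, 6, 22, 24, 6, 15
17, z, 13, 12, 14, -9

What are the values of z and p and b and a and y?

z = 26, p = 22, b = -4, a = 22, y = 33

Rows 1 and 3 both sum to 73, so that's the common total.
Row 6 has 17 + 13 + 12 + 14 − 9 = 47; the blank must be 73 − 47 = 26.
Column 2 has 1 + 20 − 2 + 6 + 26 = 51; the blank must be 73 − 51 = 22.
Row 2 has 20 + 22 + 15 + 4 + 16 = 77; the blank must be 73 − 77 = -4.
Column 3 has 16 − 4 + 4 + 22 + 13 = 51; the blank must be 73 − 51 = 22.
Row 4 has 1 − 2 + 22 − 2 + 21 = 40; the blank must be 73 − 40 = 33.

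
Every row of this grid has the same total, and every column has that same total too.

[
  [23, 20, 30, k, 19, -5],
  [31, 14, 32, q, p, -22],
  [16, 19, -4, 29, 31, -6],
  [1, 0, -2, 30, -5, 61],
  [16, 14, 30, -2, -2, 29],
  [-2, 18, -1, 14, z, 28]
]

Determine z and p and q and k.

z = 28, p = 14, q = 16, k = -2

Rows 3 and 4 both sum to 85, so that's the common total.
Row 6: -2 + 18 − 1 + 14 + 28 = 57, so its missing entry is 85 − 57 = 28.
Row 1: 23 + 20 + 30 + 19 − 5 = 87, so its missing entry is 85 − 87 = -2.
Column 4: -2 + 29 + 30 − 2 + 14 = 69, so its missing entry is 85 − 69 = 16.
Row 2: 31 + 14 + 32 + 16 − 22 = 71, so its missing entry is 85 − 71 = 14.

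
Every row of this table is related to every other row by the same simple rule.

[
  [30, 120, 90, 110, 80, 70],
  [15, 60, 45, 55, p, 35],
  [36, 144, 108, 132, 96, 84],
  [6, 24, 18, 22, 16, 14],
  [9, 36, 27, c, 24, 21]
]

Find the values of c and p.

c = 33, p = 40

Each row is a constant multiple of every other row — this is a multiplication table with the headers hidden.
Row 5 is 21/70 = 3/10 times row 1, so its entry in column 4 is 110 × 3/10 = 33.
Row 2 is 35/70 = 1/2 times row 1, so its entry in column 5 is 80 × 1/2 = 40.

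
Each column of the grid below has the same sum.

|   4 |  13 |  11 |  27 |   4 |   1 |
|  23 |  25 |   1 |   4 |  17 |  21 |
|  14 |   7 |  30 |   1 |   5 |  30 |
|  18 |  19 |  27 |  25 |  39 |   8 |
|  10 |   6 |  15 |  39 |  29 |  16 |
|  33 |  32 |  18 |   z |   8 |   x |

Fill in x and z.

Column 1 sums to 102 and so does column 2; that's the common total.
In column 6 the known cells total 76, leaving 102 − 76 = 26.
In column 4 the known cells total 96, leaving 102 − 96 = 6.

x = 26, z = 6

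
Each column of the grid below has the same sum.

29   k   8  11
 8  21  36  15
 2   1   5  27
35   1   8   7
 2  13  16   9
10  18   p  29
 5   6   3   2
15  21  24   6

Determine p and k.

The complete columns each total 106.
Column 3 is missing 106 − 100 = 6 (since 8 + 36 + 5 + 8 + 16 + 3 + 24 = 100).
Column 2 is missing 106 − 81 = 25 (since 21 + 1 + 1 + 13 + 18 + 6 + 21 = 81).

p = 6, k = 25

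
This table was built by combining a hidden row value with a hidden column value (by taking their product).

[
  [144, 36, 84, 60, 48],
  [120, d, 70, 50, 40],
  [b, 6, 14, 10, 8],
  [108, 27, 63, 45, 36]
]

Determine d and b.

Each row is a constant multiple of every other row — this is a multiplication table with the headers hidden.
Row 2 is 50/60 = 5/6 times row 1, so its entry in column 2 is 36 × 5/6 = 30.
Row 3 is 10/60 = 1/6 times row 1, so its entry in column 1 is 144 × 1/6 = 24.

d = 30, b = 24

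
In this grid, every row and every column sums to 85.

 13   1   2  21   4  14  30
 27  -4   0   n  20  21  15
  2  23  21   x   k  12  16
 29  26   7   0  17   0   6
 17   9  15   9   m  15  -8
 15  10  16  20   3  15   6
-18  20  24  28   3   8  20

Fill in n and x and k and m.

n = 6, x = 1, k = 10, m = 28

Row 2 has 27 − 4 + 0 + 20 + 21 + 15 = 79; the blank must be 85 − 79 = 6.
Column 4 has 21 + 6 + 0 + 9 + 20 + 28 = 84; the blank must be 85 − 84 = 1.
Row 3 has 2 + 23 + 21 + 1 + 12 + 16 = 75; the blank must be 85 − 75 = 10.
Row 5 has 17 + 9 + 15 + 9 + 15 − 8 = 57; the blank must be 85 − 57 = 28.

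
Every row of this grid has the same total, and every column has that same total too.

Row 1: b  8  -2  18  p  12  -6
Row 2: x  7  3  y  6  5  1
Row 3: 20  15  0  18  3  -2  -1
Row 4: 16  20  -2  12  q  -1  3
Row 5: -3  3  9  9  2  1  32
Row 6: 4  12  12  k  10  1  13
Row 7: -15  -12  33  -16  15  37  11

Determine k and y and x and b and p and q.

Rows 3 and 5 both sum to 53, so that's the common total.
The known cells in row 4 total 48, leaving 53 − 48 = 5 for the blank.
The known cells in column 5 total 41, leaving 53 − 41 = 12 for the blank.
The known cells in row 1 total 42, leaving 53 − 42 = 11 for the blank.
The known cells in column 1 total 33, leaving 53 − 33 = 20 for the blank.
The known cells in row 6 total 52, leaving 53 − 52 = 1 for the blank.
The known cells in row 2 total 42, leaving 53 − 42 = 11 for the blank.

k = 1, y = 11, x = 20, b = 11, p = 12, q = 5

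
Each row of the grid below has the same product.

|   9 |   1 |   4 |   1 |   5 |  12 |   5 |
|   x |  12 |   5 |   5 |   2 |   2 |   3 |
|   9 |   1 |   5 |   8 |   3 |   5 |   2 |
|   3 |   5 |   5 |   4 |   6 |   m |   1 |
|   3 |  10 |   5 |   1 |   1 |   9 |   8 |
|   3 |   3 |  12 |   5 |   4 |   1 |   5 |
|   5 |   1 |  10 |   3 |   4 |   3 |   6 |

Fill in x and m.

Rows 5 and 7 each multiply to 10800, so every row has product 10800.
Row 2: 12×5×5×2×2×3 = 3600, so the missing entry is 10800 ÷ 3600 = 3.
Row 4: 3×5×5×4×6×1 = 1800, so the missing entry is 10800 ÷ 1800 = 6.

x = 3, m = 6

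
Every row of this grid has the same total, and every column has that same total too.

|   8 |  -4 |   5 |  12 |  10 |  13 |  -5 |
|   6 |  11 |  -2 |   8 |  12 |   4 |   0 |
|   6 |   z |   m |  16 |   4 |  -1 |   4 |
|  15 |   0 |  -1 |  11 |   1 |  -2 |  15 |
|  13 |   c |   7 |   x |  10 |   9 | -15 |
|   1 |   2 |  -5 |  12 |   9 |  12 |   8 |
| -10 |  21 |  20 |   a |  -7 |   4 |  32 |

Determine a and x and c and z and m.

a = -21, x = 1, c = 14, z = -5, m = 15

Rows 1 and 2 both sum to 39, so that's the common total.
The known cells in column 3 total 24, leaving 39 − 24 = 15 for the blank.
The known cells in row 3 total 44, leaving 39 − 44 = -5 for the blank.
The known cells in row 7 total 60, leaving 39 − 60 = -21 for the blank.
The known cells in column 4 total 38, leaving 39 − 38 = 1 for the blank.
The known cells in row 5 total 25, leaving 39 − 25 = 14 for the blank.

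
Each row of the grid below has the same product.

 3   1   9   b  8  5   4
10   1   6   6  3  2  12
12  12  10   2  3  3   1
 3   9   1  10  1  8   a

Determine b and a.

Rows 2 and 3 each multiply to 25920, so every row has product 25920.
Row 1: 3×1×9×8×5×4 = 4320, so the missing entry is 25920 ÷ 4320 = 6.
Row 4: 3×9×1×10×1×8 = 2160, so the missing entry is 25920 ÷ 2160 = 12.

b = 6, a = 12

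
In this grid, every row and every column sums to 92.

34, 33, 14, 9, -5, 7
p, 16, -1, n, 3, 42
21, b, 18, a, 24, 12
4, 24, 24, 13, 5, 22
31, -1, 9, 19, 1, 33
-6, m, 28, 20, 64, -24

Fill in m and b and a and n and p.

Row 6: -6 + 28 + 20 + 64 − 24 = 82, so its missing entry is 92 − 82 = 10.
Column 2: 33 + 16 + 24 − 1 + 10 = 82, so its missing entry is 92 − 82 = 10.
Row 3: 21 + 10 + 18 + 24 + 12 = 85, so its missing entry is 92 − 85 = 7.
Column 1: 34 + 21 + 4 + 31 − 6 = 84, so its missing entry is 92 − 84 = 8.
Row 2: 8 + 16 − 1 + 3 + 42 = 68, so its missing entry is 92 − 68 = 24.

m = 10, b = 10, a = 7, n = 24, p = 8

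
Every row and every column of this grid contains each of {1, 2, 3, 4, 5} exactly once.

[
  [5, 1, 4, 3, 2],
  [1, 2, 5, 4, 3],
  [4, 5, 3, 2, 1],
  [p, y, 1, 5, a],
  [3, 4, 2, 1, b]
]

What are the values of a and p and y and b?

a = 4, p = 2, y = 3, b = 5

Cell (5,5): row 5 already has {1, 2, 3, 4} → 5.
Cell (4,2): column 2 already has {1, 2, 4, 5} → 3.
For row 4, column 5: column 5 already has {1, 2, 3, 5}; that leaves 4.
For row 4, column 1: row 4 already has {1, 3, 4, 5}; that leaves 2.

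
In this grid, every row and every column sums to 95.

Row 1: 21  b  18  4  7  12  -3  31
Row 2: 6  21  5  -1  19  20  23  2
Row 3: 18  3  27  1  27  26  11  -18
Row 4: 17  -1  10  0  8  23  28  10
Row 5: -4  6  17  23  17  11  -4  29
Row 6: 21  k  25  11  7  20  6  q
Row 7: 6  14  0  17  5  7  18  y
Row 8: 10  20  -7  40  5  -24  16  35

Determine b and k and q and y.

Row 1 has 21 + 18 + 4 + 7 + 12 − 3 + 31 = 90; the blank must be 95 − 90 = 5.
Row 7 has 6 + 14 + 0 + 17 + 5 + 7 + 18 = 67; the blank must be 95 − 67 = 28.
Column 2 has 5 + 21 + 3 − 1 + 6 + 14 + 20 = 68; the blank must be 95 − 68 = 27.
Row 6 has 21 + 27 + 25 + 11 + 7 + 20 + 6 = 117; the blank must be 95 − 117 = -22.

b = 5, k = 27, q = -22, y = 28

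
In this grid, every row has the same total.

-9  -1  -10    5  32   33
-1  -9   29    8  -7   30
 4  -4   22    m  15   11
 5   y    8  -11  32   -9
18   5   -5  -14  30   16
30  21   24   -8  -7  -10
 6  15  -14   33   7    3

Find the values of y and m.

y = 25, m = 2

Rows 5 and 7 both add up to 50, so every row sums to 50.
Row 4: 5 + 8 − 11 + 32 − 9 = 25, so the missing entry is 50 − 25 = 25.
Row 3: 4 − 4 + 22 + 15 + 11 = 48, so the missing entry is 50 − 48 = 2.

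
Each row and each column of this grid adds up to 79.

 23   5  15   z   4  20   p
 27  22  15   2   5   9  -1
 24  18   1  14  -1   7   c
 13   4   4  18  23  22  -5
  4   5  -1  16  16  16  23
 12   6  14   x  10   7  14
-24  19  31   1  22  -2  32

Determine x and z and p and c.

x = 16, z = 12, p = 0, c = 16

Row 6: 12 + 6 + 14 + 10 + 7 + 14 = 63, so its missing entry is 79 − 63 = 16.
Column 4: 2 + 14 + 18 + 16 + 16 + 1 = 67, so its missing entry is 79 − 67 = 12.
Row 3: 24 + 18 + 1 + 14 − 1 + 7 = 63, so its missing entry is 79 − 63 = 16.
Row 1: 23 + 5 + 15 + 12 + 4 + 20 = 79, so its missing entry is 79 − 79 = 0.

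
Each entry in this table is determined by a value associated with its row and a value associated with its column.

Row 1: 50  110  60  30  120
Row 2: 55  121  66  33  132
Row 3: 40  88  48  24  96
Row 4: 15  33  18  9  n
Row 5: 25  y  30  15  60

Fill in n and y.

Each row is a constant multiple of every other row — this is a multiplication table with the headers hidden.
Row 4 is 18/60 = 3/10 times row 1, so its entry in column 5 is 120 × 3/10 = 36.
Row 5 is 30/60 = 1/2 times row 1, so its entry in column 2 is 110 × 1/2 = 55.

n = 36, y = 55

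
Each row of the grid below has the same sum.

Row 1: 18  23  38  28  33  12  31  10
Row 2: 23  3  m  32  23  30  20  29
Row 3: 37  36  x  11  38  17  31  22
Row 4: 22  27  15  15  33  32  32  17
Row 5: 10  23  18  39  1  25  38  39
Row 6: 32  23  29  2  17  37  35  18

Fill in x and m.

x = 1, m = 33

Row 1 sums to 193 and so does row 4; that's the common total.
In row 3 the known cells total 192, leaving 193 − 192 = 1.
In row 2 the known cells total 160, leaving 193 − 160 = 33.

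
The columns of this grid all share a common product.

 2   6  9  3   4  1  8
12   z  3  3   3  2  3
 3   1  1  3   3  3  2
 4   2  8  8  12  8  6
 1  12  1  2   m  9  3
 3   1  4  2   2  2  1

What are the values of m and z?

m = 1, z = 6

Columns 1 and 3 each multiply to 864, so every column has product 864.
Column 5: 4×3×3×12×2 = 864, so the missing entry is 864 ÷ 864 = 1.
Column 2: 6×1×2×12×1 = 144, so the missing entry is 864 ÷ 144 = 6.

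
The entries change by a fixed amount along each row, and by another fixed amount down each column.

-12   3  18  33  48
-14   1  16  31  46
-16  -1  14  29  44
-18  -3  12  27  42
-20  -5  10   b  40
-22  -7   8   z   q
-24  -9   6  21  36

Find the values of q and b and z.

Along each row the entries change by 15 per step; down each column they change by -2.
Row 6: from -22 at column 1, stepping by 15 to column 5 gives 38.
Row 5: from -20 at column 1, stepping by 15 to column 4 gives 25.
Row 6: from -22 at column 1, stepping by 15 to column 4 gives 23.

q = 38, b = 25, z = 23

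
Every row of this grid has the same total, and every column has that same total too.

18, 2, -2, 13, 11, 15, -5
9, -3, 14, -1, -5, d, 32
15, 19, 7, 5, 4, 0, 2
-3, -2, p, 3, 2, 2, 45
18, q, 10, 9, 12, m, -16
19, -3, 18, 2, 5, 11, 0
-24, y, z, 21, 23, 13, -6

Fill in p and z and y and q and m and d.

p = 5, z = 0, y = 25, q = 14, m = 5, d = 6

Rows 1 and 3 both sum to 52, so that's the common total.
Row 2: 9 − 3 + 14 − 1 − 5 + 32 = 46, so its missing entry is 52 − 46 = 6.
Column 6: 15 + 6 + 0 + 2 + 11 + 13 = 47, so its missing entry is 52 − 47 = 5.
Row 4: -3 − 2 + 3 + 2 + 2 + 45 = 47, so its missing entry is 52 − 47 = 5.
Column 3: -2 + 14 + 7 + 5 + 10 + 18 = 52, so its missing entry is 52 − 52 = 0.
Row 7: -24 + 0 + 21 + 23 + 13 − 6 = 27, so its missing entry is 52 − 27 = 25.
Row 5: 18 + 10 + 9 + 12 + 5 − 16 = 38, so its missing entry is 52 − 38 = 14.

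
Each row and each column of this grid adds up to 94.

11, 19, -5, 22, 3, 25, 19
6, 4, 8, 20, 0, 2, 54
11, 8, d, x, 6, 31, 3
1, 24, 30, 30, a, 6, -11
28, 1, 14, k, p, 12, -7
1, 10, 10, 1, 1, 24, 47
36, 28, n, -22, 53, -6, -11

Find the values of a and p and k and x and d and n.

Row 7 has 36 + 28 − 22 + 53 − 6 − 11 = 78; the blank must be 94 − 78 = 16.
Row 4 has 1 + 24 + 30 + 30 + 6 − 11 = 80; the blank must be 94 − 80 = 14.
Column 5 has 3 + 0 + 6 + 14 + 1 + 53 = 77; the blank must be 94 − 77 = 17.
Row 5 has 28 + 1 + 14 + 17 + 12 − 7 = 65; the blank must be 94 − 65 = 29.
Column 4 has 22 + 20 + 30 + 29 + 1 − 22 = 80; the blank must be 94 − 80 = 14.
Row 3 has 11 + 8 + 14 + 6 + 31 + 3 = 73; the blank must be 94 − 73 = 21.

a = 14, p = 17, k = 29, x = 14, d = 21, n = 16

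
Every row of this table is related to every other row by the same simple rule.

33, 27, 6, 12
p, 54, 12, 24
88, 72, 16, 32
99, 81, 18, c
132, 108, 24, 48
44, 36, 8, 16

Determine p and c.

p = 66, c = 36

Each row is a constant multiple of every other row — this is a multiplication table with the headers hidden.
Row 2 is 54/27 = 2/1 times row 1, so its entry in column 1 is 33 × 2/1 = 66.
Row 4 is 81/27 = 3/1 times row 1, so its entry in column 4 is 12 × 3/1 = 36.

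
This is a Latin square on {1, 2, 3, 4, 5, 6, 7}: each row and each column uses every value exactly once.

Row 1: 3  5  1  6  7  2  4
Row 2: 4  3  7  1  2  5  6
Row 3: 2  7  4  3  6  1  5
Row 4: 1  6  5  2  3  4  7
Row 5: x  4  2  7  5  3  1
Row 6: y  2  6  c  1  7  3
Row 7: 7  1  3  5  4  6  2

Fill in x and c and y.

x = 6, c = 4, y = 5

At (row 6, col 4): column 4 already has {1, 2, 3, 5, 6, 7}, so the value is 4.
At (row 5, col 1): row 5 already has {1, 2, 3, 4, 5, 7}, so the value is 6.
At (row 6, col 1): row 6 already has {1, 2, 3, 4, 6, 7}, so the value is 5.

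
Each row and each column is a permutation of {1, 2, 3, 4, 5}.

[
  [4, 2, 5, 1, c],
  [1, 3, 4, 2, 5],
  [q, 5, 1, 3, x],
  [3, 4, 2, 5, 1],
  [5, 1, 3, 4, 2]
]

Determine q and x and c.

For row 3, column 1: column 1 already has {1, 3, 4, 5}; that leaves 2.
At (row 3, col 5): row 3 already has {1, 2, 3, 5}, so the value is 4.
At (row 1, col 5): row 1 already has {1, 2, 4, 5}, so the value is 3.

q = 2, x = 4, c = 3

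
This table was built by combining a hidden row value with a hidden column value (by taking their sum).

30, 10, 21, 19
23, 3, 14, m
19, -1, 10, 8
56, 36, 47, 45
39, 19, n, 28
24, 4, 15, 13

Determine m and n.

The difference between any two rows is the same in every column — this is an addition table with the headers hidden.
Row 2 minus row 1 is 3 − 10 = -7, so its entry in column 4 is 19 + (-7) = 12.
Row 5 minus row 1 is 19 − 10 = 9, so its entry in column 3 is 21 + 9 = 30.

m = 12, n = 30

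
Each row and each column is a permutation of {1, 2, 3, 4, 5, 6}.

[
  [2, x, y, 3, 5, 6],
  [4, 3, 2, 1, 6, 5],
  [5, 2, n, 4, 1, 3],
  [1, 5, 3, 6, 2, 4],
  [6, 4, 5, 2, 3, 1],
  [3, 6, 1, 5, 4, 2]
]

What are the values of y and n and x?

Cell (1,2): column 2 already has {2, 3, 4, 5, 6} → 1.
Cell (1,3): row 1 already has {1, 2, 3, 5, 6} → 4.
At (row 3, col 3): row 3 already has {1, 2, 3, 4, 5}, so the value is 6.

y = 4, n = 6, x = 1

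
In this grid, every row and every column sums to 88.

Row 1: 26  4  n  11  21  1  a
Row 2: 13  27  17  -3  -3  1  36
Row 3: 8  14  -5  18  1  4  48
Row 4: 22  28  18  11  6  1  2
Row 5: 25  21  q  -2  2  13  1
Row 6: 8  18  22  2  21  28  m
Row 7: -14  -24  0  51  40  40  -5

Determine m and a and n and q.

m = -11, a = 17, n = 8, q = 28

The known cells in row 6 total 99, leaving 88 − 99 = -11 for the blank.
The known cells in row 5 total 60, leaving 88 − 60 = 28 for the blank.
The known cells in column 3 total 80, leaving 88 − 80 = 8 for the blank.
The known cells in row 1 total 71, leaving 88 − 71 = 17 for the blank.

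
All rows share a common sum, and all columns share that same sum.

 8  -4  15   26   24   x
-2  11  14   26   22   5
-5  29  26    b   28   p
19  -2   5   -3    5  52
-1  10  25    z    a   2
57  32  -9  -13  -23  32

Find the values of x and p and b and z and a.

Rows 2 and 4 both sum to 76, so that's the common total.
Column 5 has 24 + 22 + 28 + 5 − 23 = 56; the blank must be 76 − 56 = 20.
Row 5 has -1 + 10 + 25 + 20 + 2 = 56; the blank must be 76 − 56 = 20.
Column 4 has 26 + 26 − 3 + 20 − 13 = 56; the blank must be 76 − 56 = 20.
Row 1 has 8 − 4 + 15 + 26 + 24 = 69; the blank must be 76 − 69 = 7.
Row 3 has -5 + 29 + 26 + 20 + 28 = 98; the blank must be 76 − 98 = -22.

x = 7, p = -22, b = 20, z = 20, a = 20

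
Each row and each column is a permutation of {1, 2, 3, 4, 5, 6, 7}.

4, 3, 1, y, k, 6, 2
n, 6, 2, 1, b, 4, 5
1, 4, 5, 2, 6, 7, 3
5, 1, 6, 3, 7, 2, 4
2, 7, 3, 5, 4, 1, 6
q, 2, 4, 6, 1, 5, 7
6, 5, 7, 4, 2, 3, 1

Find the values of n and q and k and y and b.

At (row 1, col 4): column 4 already has {1, 2, 3, 4, 5, 6}, so the value is 7.
At (row 1, col 5): row 1 already has {1, 2, 3, 4, 6, 7}, so the value is 5.
At (row 2, col 5): column 5 already has {1, 2, 4, 5, 6, 7}, so the value is 3.
At (row 6, col 1): row 6 already has {1, 2, 4, 5, 6, 7}, so the value is 3.
For row 2, column 1: row 2 already has {1, 2, 3, 4, 5, 6}; that leaves 7.

n = 7, q = 3, k = 5, y = 7, b = 3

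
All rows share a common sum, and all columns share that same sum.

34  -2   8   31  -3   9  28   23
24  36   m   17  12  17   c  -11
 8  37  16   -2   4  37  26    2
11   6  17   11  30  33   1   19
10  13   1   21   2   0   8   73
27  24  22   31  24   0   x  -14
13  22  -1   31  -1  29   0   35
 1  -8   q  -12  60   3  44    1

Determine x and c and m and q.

x = 14, c = 7, m = 26, q = 39

Rows 1 and 3 both sum to 128, so that's the common total.
The known cells in row 6 total 114, leaving 128 − 114 = 14 for the blank.
The known cells in column 7 total 121, leaving 128 − 121 = 7 for the blank.
The known cells in row 2 total 102, leaving 128 − 102 = 26 for the blank.
The known cells in row 8 total 89, leaving 128 − 89 = 39 for the blank.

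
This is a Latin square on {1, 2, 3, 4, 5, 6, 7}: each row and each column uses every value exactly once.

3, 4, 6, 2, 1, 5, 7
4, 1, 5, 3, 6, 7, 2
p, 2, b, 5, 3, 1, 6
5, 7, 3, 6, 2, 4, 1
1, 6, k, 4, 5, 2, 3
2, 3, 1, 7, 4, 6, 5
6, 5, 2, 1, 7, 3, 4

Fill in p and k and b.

Cell (3,1): column 1 already has {1, 2, 3, 4, 5, 6} → 7.
For row 5, column 3: row 5 already has {1, 2, 3, 4, 5, 6}; that leaves 7.
At (row 3, col 3): row 3 already has {1, 2, 3, 5, 6, 7}, so the value is 4.

p = 7, k = 7, b = 4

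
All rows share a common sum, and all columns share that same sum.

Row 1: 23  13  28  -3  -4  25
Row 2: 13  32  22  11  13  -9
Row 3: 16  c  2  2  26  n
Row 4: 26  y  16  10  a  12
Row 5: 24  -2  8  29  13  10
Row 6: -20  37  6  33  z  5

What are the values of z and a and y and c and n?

z = 21, a = 13, y = 5, c = -3, n = 39

Rows 1 and 2 both sum to 82, so that's the common total.
Row 6 has -20 + 37 + 6 + 33 + 5 = 61; the blank must be 82 − 61 = 21.
Column 5 has -4 + 13 + 26 + 13 + 21 = 69; the blank must be 82 − 69 = 13.
Row 4 has 26 + 16 + 10 + 13 + 12 = 77; the blank must be 82 − 77 = 5.
Column 2 has 13 + 32 + 5 − 2 + 37 = 85; the blank must be 82 − 85 = -3.
Row 3 has 16 − 3 + 2 + 2 + 26 = 43; the blank must be 82 − 43 = 39.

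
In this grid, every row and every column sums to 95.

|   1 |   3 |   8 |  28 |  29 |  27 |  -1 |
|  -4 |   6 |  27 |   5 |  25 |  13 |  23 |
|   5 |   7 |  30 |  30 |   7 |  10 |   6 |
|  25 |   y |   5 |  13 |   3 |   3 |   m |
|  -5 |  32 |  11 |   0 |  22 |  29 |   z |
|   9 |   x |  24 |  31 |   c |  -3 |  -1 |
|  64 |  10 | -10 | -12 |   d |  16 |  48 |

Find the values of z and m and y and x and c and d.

z = 6, m = 14, y = 32, x = 5, c = 30, d = -21

Row 5: -5 + 32 + 11 + 0 + 22 + 29 = 89, so its missing entry is 95 − 89 = 6.
Row 7: 64 + 10 − 10 − 12 + 16 + 48 = 116, so its missing entry is 95 − 116 = -21.
Column 5: 29 + 25 + 7 + 3 + 22 − 21 = 65, so its missing entry is 95 − 65 = 30.
Row 6: 9 + 24 + 31 + 30 − 3 − 1 = 90, so its missing entry is 95 − 90 = 5.
Column 2: 3 + 6 + 7 + 32 + 5 + 10 = 63, so its missing entry is 95 − 63 = 32.
Row 4: 25 + 32 + 5 + 13 + 3 + 3 = 81, so its missing entry is 95 − 81 = 14.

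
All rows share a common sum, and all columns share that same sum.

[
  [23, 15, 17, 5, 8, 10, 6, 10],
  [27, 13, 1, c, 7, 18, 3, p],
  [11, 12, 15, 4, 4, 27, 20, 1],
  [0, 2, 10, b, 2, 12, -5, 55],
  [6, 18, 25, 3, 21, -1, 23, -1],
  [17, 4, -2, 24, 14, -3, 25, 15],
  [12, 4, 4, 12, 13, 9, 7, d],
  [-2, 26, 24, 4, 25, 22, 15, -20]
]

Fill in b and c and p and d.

Rows 1 and 3 both sum to 94, so that's the common total.
The known cells in row 7 total 61, leaving 94 − 61 = 33 for the blank.
The known cells in column 8 total 93, leaving 94 − 93 = 1 for the blank.
The known cells in row 4 total 76, leaving 94 − 76 = 18 for the blank.
The known cells in row 2 total 70, leaving 94 − 70 = 24 for the blank.

b = 18, c = 24, p = 1, d = 33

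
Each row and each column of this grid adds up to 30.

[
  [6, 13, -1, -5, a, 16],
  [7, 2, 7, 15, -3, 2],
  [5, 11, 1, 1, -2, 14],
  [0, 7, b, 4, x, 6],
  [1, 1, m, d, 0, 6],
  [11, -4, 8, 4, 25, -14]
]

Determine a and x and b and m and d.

Row 1: 6 + 13 − 1 − 5 + 16 = 29, so its missing entry is 30 − 29 = 1.
Column 5: 1 − 3 − 2 + 0 + 25 = 21, so its missing entry is 30 − 21 = 9.
Column 4: -5 + 15 + 1 + 4 + 4 = 19, so its missing entry is 30 − 19 = 11.
Row 5: 1 + 1 + 11 + 0 + 6 = 19, so its missing entry is 30 − 19 = 11.
Row 4: 0 + 7 + 4 + 9 + 6 = 26, so its missing entry is 30 − 26 = 4.

a = 1, x = 9, b = 4, m = 11, d = 11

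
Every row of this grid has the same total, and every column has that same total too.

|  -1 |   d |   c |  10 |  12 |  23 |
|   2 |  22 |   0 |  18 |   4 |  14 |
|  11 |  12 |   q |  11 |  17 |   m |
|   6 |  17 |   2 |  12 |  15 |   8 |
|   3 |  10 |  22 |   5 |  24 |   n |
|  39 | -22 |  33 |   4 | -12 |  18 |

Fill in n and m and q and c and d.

n = -4, m = 1, q = 8, c = -5, d = 21

Rows 2 and 4 both sum to 60, so that's the common total.
Column 2 has 22 + 12 + 17 + 10 − 22 = 39; the blank must be 60 − 39 = 21.
Row 1 has -1 + 21 + 10 + 12 + 23 = 65; the blank must be 60 − 65 = -5.
Row 5 has 3 + 10 + 22 + 5 + 24 = 64; the blank must be 60 − 64 = -4.
Column 3 has -5 + 0 + 2 + 22 + 33 = 52; the blank must be 60 − 52 = 8.
Row 3 has 11 + 12 + 8 + 11 + 17 = 59; the blank must be 60 − 59 = 1.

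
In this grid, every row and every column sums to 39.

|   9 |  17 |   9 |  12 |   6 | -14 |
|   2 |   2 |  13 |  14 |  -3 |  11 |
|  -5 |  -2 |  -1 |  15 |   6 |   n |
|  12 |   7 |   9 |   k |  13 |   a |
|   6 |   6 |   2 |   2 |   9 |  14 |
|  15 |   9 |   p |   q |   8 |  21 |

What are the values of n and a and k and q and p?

n = 26, a = -19, k = 17, q = -21, p = 7

The known cells in row 3 total 13, leaving 39 − 13 = 26 for the blank.
The known cells in column 6 total 58, leaving 39 − 58 = -19 for the blank.
The known cells in row 4 total 22, leaving 39 − 22 = 17 for the blank.
The known cells in column 4 total 60, leaving 39 − 60 = -21 for the blank.
The known cells in row 6 total 32, leaving 39 − 32 = 7 for the blank.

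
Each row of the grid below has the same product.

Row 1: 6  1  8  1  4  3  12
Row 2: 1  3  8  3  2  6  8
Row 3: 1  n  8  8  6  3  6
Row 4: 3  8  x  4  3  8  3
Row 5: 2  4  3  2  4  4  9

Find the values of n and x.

n = 1, x = 1

Rows 2 and 5 each multiply to 6912, so every row has product 6912.
Row 3: 1×8×8×6×3×6 = 6912, so the missing entry is 6912 ÷ 6912 = 1.
Row 4: 3×8×4×3×8×3 = 6912, so the missing entry is 6912 ÷ 6912 = 1.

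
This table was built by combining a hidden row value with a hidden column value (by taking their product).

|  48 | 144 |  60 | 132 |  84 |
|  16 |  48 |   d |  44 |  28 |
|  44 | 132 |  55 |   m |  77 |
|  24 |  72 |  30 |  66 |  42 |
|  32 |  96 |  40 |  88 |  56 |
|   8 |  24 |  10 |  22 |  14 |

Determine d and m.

Each row is a constant multiple of every other row — this is a multiplication table with the headers hidden.
Row 2 is 16/48 = 1/3 times row 1, so its entry in column 3 is 60 × 1/3 = 20.
Row 3 is 44/48 = 11/12 times row 1, so its entry in column 4 is 132 × 11/12 = 121.

d = 20, m = 121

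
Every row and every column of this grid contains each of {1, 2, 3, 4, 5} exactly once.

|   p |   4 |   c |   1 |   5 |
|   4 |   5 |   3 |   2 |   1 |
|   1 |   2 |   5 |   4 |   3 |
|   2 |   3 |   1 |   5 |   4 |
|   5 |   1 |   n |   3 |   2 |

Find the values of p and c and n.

For row 5, column 3: row 5 already has {1, 2, 3, 5}; that leaves 4.
For row 1, column 3: column 3 already has {1, 3, 4, 5}; that leaves 2.
For row 1, column 1: row 1 already has {1, 2, 4, 5}; that leaves 3.

p = 3, c = 2, n = 4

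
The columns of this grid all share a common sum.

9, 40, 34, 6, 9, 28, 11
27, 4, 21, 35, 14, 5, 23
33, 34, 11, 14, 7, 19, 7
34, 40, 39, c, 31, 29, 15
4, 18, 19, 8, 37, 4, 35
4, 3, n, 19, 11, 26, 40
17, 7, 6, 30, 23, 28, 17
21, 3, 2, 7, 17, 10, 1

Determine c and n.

Column 1 sums to 149 and so does column 6; that's the common total.
In column 4 the known cells total 119, leaving 149 − 119 = 30.
In column 3 the known cells total 132, leaving 149 − 132 = 17.

c = 30, n = 17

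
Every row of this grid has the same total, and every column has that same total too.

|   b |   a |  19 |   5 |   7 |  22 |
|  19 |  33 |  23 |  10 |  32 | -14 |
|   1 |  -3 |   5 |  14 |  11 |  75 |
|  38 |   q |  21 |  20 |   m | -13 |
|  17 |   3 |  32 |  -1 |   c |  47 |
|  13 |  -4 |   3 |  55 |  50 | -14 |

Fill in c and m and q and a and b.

c = 5, m = -2, q = 39, a = 35, b = 15

Rows 2 and 3 both sum to 103, so that's the common total.
Row 5 has 17 + 3 + 32 − 1 + 47 = 98; the blank must be 103 − 98 = 5.
Column 5 has 7 + 32 + 11 + 5 + 50 = 105; the blank must be 103 − 105 = -2.
Column 1 has 19 + 1 + 38 + 17 + 13 = 88; the blank must be 103 − 88 = 15.
Row 1 has 15 + 19 + 5 + 7 + 22 = 68; the blank must be 103 − 68 = 35.
Row 4 has 38 + 21 + 20 − 2 − 13 = 64; the blank must be 103 − 64 = 39.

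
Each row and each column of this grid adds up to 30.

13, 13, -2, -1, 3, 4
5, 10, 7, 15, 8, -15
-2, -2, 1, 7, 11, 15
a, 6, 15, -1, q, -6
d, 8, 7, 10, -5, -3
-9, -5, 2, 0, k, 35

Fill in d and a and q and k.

d = 13, a = 10, q = 6, k = 7

The known cells in row 6 total 23, leaving 30 − 23 = 7 for the blank.
The known cells in row 5 total 17, leaving 30 − 17 = 13 for the blank.
The known cells in column 5 total 24, leaving 30 − 24 = 6 for the blank.
The known cells in row 4 total 20, leaving 30 − 20 = 10 for the blank.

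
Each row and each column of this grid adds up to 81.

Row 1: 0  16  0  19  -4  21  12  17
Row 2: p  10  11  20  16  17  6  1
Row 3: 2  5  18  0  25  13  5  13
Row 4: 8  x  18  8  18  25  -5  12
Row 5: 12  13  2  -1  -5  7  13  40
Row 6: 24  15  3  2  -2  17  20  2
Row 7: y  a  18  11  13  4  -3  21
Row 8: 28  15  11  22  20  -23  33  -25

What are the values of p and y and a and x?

Row 2: 10 + 11 + 20 + 16 + 17 + 6 + 1 = 81, so its missing entry is 81 − 81 = 0.
Row 4: 8 + 18 + 8 + 18 + 25 − 5 + 12 = 84, so its missing entry is 81 − 84 = -3.
Column 2: 16 + 10 + 5 − 3 + 13 + 15 + 15 = 71, so its missing entry is 81 − 71 = 10.
Row 7: 10 + 18 + 11 + 13 + 4 − 3 + 21 = 74, so its missing entry is 81 − 74 = 7.

p = 0, y = 7, a = 10, x = -3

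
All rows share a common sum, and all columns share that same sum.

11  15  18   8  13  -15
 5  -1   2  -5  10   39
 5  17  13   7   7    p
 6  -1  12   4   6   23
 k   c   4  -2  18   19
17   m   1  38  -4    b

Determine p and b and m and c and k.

p = 1, b = -17, m = 15, c = 5, k = 6

Rows 1 and 2 both sum to 50, so that's the common total.
The known cells in column 1 total 44, leaving 50 − 44 = 6 for the blank.
The known cells in row 3 total 49, leaving 50 − 49 = 1 for the blank.
The known cells in column 6 total 67, leaving 50 − 67 = -17 for the blank.
The known cells in row 6 total 35, leaving 50 − 35 = 15 for the blank.
The known cells in row 5 total 45, leaving 50 − 45 = 5 for the blank.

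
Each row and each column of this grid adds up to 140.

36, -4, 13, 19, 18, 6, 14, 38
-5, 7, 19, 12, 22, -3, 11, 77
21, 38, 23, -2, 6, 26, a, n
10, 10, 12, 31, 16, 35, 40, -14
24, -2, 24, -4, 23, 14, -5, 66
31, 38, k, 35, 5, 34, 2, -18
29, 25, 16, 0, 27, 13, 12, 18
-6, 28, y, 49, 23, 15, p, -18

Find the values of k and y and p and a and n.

The known cells in column 8 total 149, leaving 140 − 149 = -9 for the blank.
The known cells in row 3 total 103, leaving 140 − 103 = 37 for the blank.
The known cells in column 7 total 111, leaving 140 − 111 = 29 for the blank.
The known cells in row 8 total 120, leaving 140 − 120 = 20 for the blank.
The known cells in row 6 total 127, leaving 140 − 127 = 13 for the blank.

k = 13, y = 20, p = 29, a = 37, n = -9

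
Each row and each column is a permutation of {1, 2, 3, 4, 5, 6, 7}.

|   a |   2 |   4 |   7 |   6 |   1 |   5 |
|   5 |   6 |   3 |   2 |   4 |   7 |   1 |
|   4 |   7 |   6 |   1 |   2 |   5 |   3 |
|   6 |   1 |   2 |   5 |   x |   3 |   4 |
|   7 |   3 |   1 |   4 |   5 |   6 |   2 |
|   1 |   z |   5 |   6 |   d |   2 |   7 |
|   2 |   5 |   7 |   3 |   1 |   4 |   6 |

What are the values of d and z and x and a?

At (row 6, col 2): column 2 already has {1, 2, 3, 5, 6, 7}, so the value is 4.
At (row 6, col 5): row 6 already has {1, 2, 4, 5, 6, 7}, so the value is 3.
For row 4, column 5: row 4 already has {1, 2, 3, 4, 5, 6}; that leaves 7.
For row 1, column 1: row 1 already has {1, 2, 4, 5, 6, 7}; that leaves 3.

d = 3, z = 4, x = 7, a = 3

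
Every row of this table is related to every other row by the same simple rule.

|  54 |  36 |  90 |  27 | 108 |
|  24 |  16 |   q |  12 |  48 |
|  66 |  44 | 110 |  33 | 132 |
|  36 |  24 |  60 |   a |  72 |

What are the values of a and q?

a = 18, q = 40

Each row is a constant multiple of every other row — this is a multiplication table with the headers hidden.
Row 4 is 36/54 = 2/3 times row 1, so its entry in column 4 is 27 × 2/3 = 18.
Row 2 is 24/54 = 4/9 times row 1, so its entry in column 3 is 90 × 4/9 = 40.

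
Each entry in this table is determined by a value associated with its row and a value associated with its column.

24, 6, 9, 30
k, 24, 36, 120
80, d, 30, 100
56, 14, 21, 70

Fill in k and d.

k = 96, d = 20

Each row is a constant multiple of every other row — this is a multiplication table with the headers hidden.
Row 2 is 120/30 = 4/1 times row 1, so its entry in column 1 is 24 × 4/1 = 96.
Row 3 is 100/30 = 10/3 times row 1, so its entry in column 2 is 6 × 10/3 = 20.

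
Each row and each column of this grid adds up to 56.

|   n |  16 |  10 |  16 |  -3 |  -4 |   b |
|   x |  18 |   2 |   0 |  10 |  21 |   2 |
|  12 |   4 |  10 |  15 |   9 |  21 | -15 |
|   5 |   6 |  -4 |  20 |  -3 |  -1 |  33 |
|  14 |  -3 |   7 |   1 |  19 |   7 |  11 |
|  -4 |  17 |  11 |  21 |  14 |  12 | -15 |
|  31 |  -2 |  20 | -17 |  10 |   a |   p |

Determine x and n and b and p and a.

Column 6 has -4 + 21 + 21 − 1 + 7 + 12 = 56; the blank must be 56 − 56 = 0.
Row 7 has 31 − 2 + 20 − 17 + 10 + 0 = 42; the blank must be 56 − 42 = 14.
Column 7 has 2 − 15 + 33 + 11 − 15 + 14 = 30; the blank must be 56 − 30 = 26.
Row 1 has 16 + 10 + 16 − 3 − 4 + 26 = 61; the blank must be 56 − 61 = -5.
Row 2 has 18 + 2 + 0 + 10 + 21 + 2 = 53; the blank must be 56 − 53 = 3.

x = 3, n = -5, b = 26, p = 14, a = 0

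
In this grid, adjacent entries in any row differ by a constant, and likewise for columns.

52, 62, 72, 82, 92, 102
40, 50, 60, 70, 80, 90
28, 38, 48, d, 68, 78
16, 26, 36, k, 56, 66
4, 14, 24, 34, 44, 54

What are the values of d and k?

Along each row the entries change by 10 per step; down each column they change by -12.
Row 3: from 28 at column 1, stepping by 10 to column 4 gives 58.
Row 4: from 16 at column 1, stepping by 10 to column 4 gives 46.

d = 58, k = 46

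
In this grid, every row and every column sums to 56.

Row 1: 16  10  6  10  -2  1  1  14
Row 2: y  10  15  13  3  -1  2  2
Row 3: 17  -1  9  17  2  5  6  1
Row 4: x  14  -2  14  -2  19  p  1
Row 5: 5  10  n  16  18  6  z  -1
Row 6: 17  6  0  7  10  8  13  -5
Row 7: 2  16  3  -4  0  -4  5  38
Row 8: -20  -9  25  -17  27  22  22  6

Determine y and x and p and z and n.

The known cells in column 3 total 56, leaving 56 − 56 = 0 for the blank.
The known cells in row 5 total 54, leaving 56 − 54 = 2 for the blank.
The known cells in column 7 total 51, leaving 56 − 51 = 5 for the blank.
The known cells in row 4 total 49, leaving 56 − 49 = 7 for the blank.
The known cells in row 2 total 44, leaving 56 − 44 = 12 for the blank.

y = 12, x = 7, p = 5, z = 2, n = 0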